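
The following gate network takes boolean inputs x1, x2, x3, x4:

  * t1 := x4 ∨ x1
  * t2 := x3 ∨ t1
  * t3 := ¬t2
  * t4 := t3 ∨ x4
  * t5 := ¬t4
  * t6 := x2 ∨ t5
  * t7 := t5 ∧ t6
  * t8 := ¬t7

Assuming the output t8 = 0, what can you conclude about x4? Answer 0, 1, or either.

0

t8 = ¬t7 must be 0, so t7 = 1.
Every assignment with t8 = 0 has x4 = 0; there are 6 such assignment(s).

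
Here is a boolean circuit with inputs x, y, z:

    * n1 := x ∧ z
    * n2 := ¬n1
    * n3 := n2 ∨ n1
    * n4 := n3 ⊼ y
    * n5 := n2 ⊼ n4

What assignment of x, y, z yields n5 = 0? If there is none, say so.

Check with x=1 y=0 z=0:
n1 = x ∧ z = 1 ∧ 0 = 0
n2 = ¬n1 = ¬0 = 1
n3 = n2 ∨ n1 = 1 ∨ 0 = 1
n4 = n3 ⊼ y = 1 ⊼ 0 = 1
n5 = n2 ⊼ n4 = 1 ⊼ 1 = 0
So n5 = 0 as required.

x=1 y=0 z=0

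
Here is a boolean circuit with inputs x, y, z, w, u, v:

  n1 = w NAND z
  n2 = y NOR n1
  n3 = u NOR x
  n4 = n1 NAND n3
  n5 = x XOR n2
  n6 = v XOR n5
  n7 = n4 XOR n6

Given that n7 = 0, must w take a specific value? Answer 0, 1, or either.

Both values of w occur among assignments with n7 = 0:
  w=0: x=0, y=0, z=0, w=0, u=0, v=0
  w=1: x=0, y=0, z=0, w=1, u=0, v=0

either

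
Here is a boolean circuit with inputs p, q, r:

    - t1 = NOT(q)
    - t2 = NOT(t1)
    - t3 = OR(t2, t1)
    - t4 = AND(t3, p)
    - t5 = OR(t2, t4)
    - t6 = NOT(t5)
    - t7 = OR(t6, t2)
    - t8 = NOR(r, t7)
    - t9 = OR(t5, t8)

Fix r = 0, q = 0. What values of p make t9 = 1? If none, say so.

p=1

t9 = OR(t5, t8) must be 1, so at least one of t5, t8 is 1.
Check with r = 0, q = 0 and p=1:
t1 = NOT(q) = NOT 0 = 1
t2 = NOT(t1) = NOT 1 = 0
t3 = OR(t2, t1) = OR(0, 1) = 1
t4 = AND(t3, p) = AND(1, 1) = 1
t5 = OR(t2, t4) = OR(0, 1) = 1
t6 = NOT(t5) = NOT 1 = 0
t7 = OR(t6, t2) = OR(0, 0) = 0
t8 = NOR(r, t7) = NOR(0, 0) = 1
t9 = OR(t5, t8) = OR(1, 1) = 1
So t9 = 1.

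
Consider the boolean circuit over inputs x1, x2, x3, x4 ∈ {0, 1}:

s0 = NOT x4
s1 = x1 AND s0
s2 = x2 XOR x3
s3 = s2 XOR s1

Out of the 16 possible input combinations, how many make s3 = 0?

s3 = s2 XOR s1 must be 0, so s2 and s1 are equal.
Enumerating the 16 input combinations, 8 give s3 = 0 and 8 give s3 = 1.

8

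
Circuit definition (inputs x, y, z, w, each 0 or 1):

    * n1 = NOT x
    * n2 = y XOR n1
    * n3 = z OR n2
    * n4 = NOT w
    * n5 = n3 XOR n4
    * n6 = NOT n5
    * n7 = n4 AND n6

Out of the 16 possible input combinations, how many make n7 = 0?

n7 = n4 AND n6 must be 0, so at least one of n4, n6 is 0.
Enumerating the 16 input combinations, 10 give n7 = 0 and 6 give n7 = 1.

10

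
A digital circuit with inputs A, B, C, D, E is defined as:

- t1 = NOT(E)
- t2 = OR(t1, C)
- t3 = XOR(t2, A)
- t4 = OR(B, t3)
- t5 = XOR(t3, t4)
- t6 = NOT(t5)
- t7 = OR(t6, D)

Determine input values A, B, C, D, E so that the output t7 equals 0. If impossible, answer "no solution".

t7 = OR(t6, D) must be 0, so both t6 = 0 and D = 0.
t6 = NOT(t5) must be 0, so t5 = 1.
Check with A=1, B=1, C=1, D=0, E=1:
t1 = NOT(E) = NOT 1 = 0
t2 = OR(t1, C) = OR(0, 1) = 1
t3 = XOR(t2, A) = XOR(1, 1) = 0
t4 = OR(B, t3) = OR(1, 0) = 1
t5 = XOR(t3, t4) = XOR(0, 1) = 1
t6 = NOT(t5) = NOT 1 = 0
t7 = OR(t6, D) = OR(0, 0) = 0
So t7 = 0 as required.

A=1, B=1, C=1, D=0, E=1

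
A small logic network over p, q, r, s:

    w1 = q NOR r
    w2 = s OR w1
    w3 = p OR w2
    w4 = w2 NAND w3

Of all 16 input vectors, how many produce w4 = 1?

w4 = w2 NAND w3 must be 1, so at least one of w2, w3 is 0.
Enumerating the 16 input combinations, 6 give w4 = 1 and 10 give w4 = 0.

6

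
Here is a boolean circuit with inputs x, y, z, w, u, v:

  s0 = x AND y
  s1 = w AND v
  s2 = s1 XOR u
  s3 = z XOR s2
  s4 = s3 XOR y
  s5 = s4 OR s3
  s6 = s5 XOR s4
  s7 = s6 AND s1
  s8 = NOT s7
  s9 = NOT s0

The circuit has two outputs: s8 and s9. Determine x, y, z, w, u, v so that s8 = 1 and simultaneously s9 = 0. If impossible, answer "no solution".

Check with x=1 y=1 z=1 w=1 u=1 v=0:
s0 = x AND y = 1 AND 1 = 1
s1 = w AND v = 1 AND 0 = 0
s2 = s1 XOR u = 0 XOR 1 = 1
s3 = z XOR s2 = 1 XOR 1 = 0
s4 = s3 XOR y = 0 XOR 1 = 1
s5 = s4 OR s3 = 1 OR 0 = 1
s6 = s5 XOR s4 = 1 XOR 1 = 0
s7 = s6 AND s1 = 0 AND 0 = 0
s8 = NOT s7 = NOT 0 = 1
s9 = NOT s0 = NOT 1 = 0
So s8 = 1 and s9 = 0.

x=1 y=1 z=1 w=1 u=1 v=0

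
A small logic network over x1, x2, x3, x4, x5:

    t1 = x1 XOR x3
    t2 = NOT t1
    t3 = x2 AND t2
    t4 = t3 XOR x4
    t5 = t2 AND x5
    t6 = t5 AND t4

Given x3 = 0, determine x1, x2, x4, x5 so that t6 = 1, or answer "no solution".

t6 = t5 AND t4 must be 1, so both t5 = 1 and t4 = 1.
Check with x3 = 0 and x1=0, x2=1, x4=0, x5=1:
t1 = x1 XOR x3 = 0 XOR 0 = 0
t2 = NOT t1 = NOT 0 = 1
t3 = x2 AND t2 = 1 AND 1 = 1
t4 = t3 XOR x4 = 1 XOR 0 = 1
t5 = t2 AND x5 = 1 AND 1 = 1
t6 = t5 AND t4 = 1 AND 1 = 1
So t6 = 1.

x1=0, x2=1, x4=0, x5=1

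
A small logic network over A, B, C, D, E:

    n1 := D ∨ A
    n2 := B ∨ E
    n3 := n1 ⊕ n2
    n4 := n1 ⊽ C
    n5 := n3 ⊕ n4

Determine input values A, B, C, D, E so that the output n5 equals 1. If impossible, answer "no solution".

A=1, B=0, C=1, D=1, E=0

Check with A=1, B=0, C=1, D=1, E=0:
n1 = D ∨ A = 1 ∨ 1 = 1
n2 = B ∨ E = 0 ∨ 0 = 0
n3 = n1 ⊕ n2 = 1 ⊕ 0 = 1
n4 = n1 ⊽ C = 1 ⊽ 1 = 0
n5 = n3 ⊕ n4 = 1 ⊕ 0 = 1
So n5 = 1 as required.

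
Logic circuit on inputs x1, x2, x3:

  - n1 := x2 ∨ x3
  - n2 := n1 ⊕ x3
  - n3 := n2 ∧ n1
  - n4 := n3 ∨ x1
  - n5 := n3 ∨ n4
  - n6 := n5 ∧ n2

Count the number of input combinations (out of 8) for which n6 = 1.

n6 = n5 ∧ n2 must be 1, so both n5 = 1 and n2 = 1.
n5 = n3 ∨ n4 must be 1, so at least one of n3, n4 is 1.
Satisfying assignments:
  x1=0, x2=1, x3=0
  x1=1, x2=1, x3=0

2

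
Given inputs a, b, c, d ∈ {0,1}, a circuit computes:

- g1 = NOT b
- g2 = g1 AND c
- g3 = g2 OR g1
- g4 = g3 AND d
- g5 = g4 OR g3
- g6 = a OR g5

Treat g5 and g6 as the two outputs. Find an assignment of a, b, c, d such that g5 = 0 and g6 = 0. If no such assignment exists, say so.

Check with a=0, b=1, c=0, d=1:
g1 = NOT b = NOT 1 = 0
g2 = g1 AND c = 0 AND 0 = 0
g3 = g2 OR g1 = 0 OR 0 = 0
g4 = g3 AND d = 0 AND 1 = 0
g5 = g4 OR g3 = 0 OR 0 = 0
g6 = a OR g5 = 0 OR 0 = 0
So g5 = 0 and g6 = 0.

a=0, b=1, c=0, d=1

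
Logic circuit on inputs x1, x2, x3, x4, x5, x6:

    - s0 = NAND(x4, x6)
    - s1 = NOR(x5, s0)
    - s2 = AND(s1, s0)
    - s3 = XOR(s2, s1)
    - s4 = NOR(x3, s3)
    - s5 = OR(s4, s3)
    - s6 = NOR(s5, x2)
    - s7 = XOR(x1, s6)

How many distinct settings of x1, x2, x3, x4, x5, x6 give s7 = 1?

32

s7 = XOR(x1, s6) must be 1, so x1 and s6 differ.
Enumerating the 64 input combinations, 32 give s7 = 1 and 32 give s7 = 0.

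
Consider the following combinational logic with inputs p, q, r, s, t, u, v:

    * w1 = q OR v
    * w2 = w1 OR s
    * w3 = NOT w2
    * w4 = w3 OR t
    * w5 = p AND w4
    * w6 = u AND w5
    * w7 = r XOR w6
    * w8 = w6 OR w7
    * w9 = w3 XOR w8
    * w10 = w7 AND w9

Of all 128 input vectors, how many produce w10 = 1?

56

w10 = w7 AND w9 must be 1, so both w7 = 1 and w9 = 1.
Enumerating the 128 input combinations, 56 give w10 = 1 and 72 give w10 = 0.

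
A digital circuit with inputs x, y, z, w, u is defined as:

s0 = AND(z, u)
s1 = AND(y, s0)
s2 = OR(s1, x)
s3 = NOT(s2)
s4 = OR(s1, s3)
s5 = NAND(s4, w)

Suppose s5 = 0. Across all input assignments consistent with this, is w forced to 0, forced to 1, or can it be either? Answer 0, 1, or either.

s5 = NAND(s4, w) must be 0, so both s4 = 1 and w = 1.
s4 = OR(s1, s3) must be 1, so at least one of s1, s3 is 1.
Every assignment with s5 = 0 has w = 1; there are 9 such assignment(s).

1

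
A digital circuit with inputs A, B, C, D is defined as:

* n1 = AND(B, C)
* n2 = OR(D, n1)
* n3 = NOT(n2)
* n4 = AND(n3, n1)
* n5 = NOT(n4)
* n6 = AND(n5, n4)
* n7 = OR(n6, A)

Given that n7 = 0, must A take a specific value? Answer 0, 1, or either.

0

n7 = OR(n6, A) must be 0, so both n6 = 0 and A = 0.
Every assignment with n7 = 0 has A = 0; there are 8 such assignment(s).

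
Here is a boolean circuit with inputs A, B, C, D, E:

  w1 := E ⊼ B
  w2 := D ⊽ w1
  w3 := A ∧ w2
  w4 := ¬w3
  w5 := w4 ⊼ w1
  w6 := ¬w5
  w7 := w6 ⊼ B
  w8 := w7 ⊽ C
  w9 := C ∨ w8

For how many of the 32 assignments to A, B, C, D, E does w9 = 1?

20

w9 = C ∨ w8 must be 1, so at least one of C, w8 is 1.
Enumerating the 32 input combinations, 20 give w9 = 1 and 12 give w9 = 0.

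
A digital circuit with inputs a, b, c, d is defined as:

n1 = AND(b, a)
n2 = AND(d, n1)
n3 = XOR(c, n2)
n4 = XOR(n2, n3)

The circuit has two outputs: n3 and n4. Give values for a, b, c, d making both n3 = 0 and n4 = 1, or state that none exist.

a=1, b=1, c=1, d=1

Check with a=1, b=1, c=1, d=1:
n1 = AND(b, a) = AND(1, 1) = 1
n2 = AND(d, n1) = AND(1, 1) = 1
n3 = XOR(c, n2) = XOR(1, 1) = 0
n4 = XOR(n2, n3) = XOR(1, 0) = 1
So n3 = 0 and n4 = 1.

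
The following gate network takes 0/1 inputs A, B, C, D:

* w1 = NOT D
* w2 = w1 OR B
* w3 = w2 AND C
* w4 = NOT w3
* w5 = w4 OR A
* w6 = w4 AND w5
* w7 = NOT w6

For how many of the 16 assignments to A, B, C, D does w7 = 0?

10

w7 = NOT w6 must be 0, so w6 = 1.
Enumerating the 16 input combinations, 10 give w7 = 0 and 6 give w7 = 1.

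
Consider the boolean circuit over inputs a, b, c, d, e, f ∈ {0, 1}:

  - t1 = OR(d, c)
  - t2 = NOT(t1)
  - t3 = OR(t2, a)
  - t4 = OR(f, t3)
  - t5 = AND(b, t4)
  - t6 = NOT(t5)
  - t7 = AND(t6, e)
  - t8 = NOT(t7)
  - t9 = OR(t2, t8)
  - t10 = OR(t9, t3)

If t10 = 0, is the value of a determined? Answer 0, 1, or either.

t10 = OR(t9, t3) must be 0, so both t9 = 0 and t3 = 0.
t9 = OR(t2, t8) must be 0, so both t2 = 0 and t8 = 0.
Every assignment with t10 = 0 has a = 0; there are 9 such assignment(s).

0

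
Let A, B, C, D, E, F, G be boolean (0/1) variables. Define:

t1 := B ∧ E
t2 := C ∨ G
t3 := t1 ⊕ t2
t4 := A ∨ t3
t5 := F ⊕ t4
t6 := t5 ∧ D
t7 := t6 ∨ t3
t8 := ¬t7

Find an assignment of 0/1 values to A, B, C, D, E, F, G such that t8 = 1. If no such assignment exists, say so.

Check with A=0, B=0, C=0, D=0, E=1, F=1, G=0:
t1 = B ∧ E = 0 ∧ 1 = 0
t2 = C ∨ G = 0 ∨ 0 = 0
t3 = t1 ⊕ t2 = 0 ⊕ 0 = 0
t4 = A ∨ t3 = 0 ∨ 0 = 0
t5 = F ⊕ t4 = 1 ⊕ 0 = 1
t6 = t5 ∧ D = 1 ∧ 0 = 0
t7 = t6 ∨ t3 = 0 ∨ 0 = 0
t8 = ¬t7 = ¬0 = 1
So t8 = 1 as required.

A=0, B=0, C=0, D=0, E=1, F=1, G=0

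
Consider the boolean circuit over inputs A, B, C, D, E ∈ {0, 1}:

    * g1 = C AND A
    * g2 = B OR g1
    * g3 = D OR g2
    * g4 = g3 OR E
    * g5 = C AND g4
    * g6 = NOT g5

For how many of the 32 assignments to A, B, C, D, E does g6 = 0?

15

g6 = NOT g5 must be 0, so g5 = 1.
g5 = C AND g4 must be 1, so both C = 1 and g4 = 1.
g4 = g3 OR E must be 1, so at least one of g3, E is 1.
Enumerating the 32 input combinations, 15 give g6 = 0 and 17 give g6 = 1.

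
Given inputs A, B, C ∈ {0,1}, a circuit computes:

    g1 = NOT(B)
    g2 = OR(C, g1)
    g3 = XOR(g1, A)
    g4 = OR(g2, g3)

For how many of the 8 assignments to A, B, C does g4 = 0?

g4 = OR(g2, g3) must be 0, so both g2 = 0 and g3 = 0.
Satisfying assignments:
  A=0, B=1, C=0

1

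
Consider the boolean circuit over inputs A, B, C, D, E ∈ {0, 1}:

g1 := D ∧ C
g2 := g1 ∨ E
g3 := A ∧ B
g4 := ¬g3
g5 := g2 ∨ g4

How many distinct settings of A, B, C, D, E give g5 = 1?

29

g5 = g2 ∨ g4 must be 1, so at least one of g2, g4 is 1.
Enumerating the 32 input combinations, 29 give g5 = 1 and 3 give g5 = 0.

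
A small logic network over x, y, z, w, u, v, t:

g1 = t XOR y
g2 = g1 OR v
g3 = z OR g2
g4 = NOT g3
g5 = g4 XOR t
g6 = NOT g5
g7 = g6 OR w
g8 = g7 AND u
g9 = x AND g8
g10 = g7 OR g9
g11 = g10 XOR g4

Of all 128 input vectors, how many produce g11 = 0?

g11 = g10 XOR g4 must be 0, so g10 and g4 are equal.
Enumerating the 128 input combinations, 40 give g11 = 0 and 88 give g11 = 1.

40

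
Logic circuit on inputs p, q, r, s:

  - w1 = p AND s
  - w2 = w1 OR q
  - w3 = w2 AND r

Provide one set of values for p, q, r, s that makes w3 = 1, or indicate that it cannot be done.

p=1, q=0, r=1, s=1

w3 = w2 AND r must be 1, so both w2 = 1 and r = 1.
w2 = w1 OR q must be 1, so at least one of w1, q is 1.
Check with p=1, q=0, r=1, s=1:
w1 = p AND s = 1 AND 1 = 1
w2 = w1 OR q = 1 OR 0 = 1
w3 = w2 AND r = 1 AND 1 = 1
So w3 = 1 as required.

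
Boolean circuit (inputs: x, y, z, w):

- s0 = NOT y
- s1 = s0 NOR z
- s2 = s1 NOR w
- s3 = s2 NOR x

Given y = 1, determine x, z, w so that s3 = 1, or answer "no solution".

x=0 z=0 w=0

s3 = s2 NOR x must be 1, so both s2 = 0 and x = 0.
s2 = s1 NOR w must be 0, so at least one of s1, w is 1.
Check with y = 1 and x=0, z=0, w=0:
s0 = NOT y = NOT 1 = 0
s1 = s0 NOR z = 0 NOR 0 = 1
s2 = s1 NOR w = 1 NOR 0 = 0
s3 = s2 NOR x = 0 NOR 0 = 1
So s3 = 1.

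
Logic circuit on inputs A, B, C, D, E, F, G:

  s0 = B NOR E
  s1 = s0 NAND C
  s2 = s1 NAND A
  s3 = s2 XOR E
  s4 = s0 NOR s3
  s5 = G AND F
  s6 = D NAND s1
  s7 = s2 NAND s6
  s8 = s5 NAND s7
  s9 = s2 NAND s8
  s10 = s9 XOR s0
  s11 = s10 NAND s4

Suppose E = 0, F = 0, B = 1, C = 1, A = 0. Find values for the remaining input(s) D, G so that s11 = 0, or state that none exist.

With E = 0, F = 0, B = 1, C = 1, A = 0 fixed, none of the 4 settings of D, G give s11 = 0.
For example, with D=1, G=0:
s0 = B NOR E = 1 NOR 0 = 0
s1 = s0 NAND C = 0 NAND 1 = 1
s2 = s1 NAND A = 1 NAND 0 = 1
s3 = s2 XOR E = 1 XOR 0 = 1
s4 = s0 NOR s3 = 0 NOR 1 = 0
s5 = G AND F = 0 AND 0 = 0
s6 = D NAND s1 = 1 NAND 1 = 0
s7 = s2 NAND s6 = 1 NAND 0 = 1
s8 = s5 NAND s7 = 0 NAND 1 = 1
s9 = s2 NAND s8 = 1 NAND 1 = 0
s10 = s9 XOR s0 = 0 XOR 0 = 0
s11 = s10 NAND s4 = 0 NAND 0 = 1
giving s11 = 1 ≠ 0.

no solution exists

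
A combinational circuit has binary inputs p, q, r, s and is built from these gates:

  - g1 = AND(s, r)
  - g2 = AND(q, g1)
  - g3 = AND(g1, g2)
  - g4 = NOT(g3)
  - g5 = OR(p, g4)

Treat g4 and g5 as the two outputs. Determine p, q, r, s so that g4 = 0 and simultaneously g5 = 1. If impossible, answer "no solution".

p=1, q=1, r=1, s=1

Check with p=1, q=1, r=1, s=1:
g1 = AND(s, r) = AND(1, 1) = 1
g2 = AND(q, g1) = AND(1, 1) = 1
g3 = AND(g1, g2) = AND(1, 1) = 1
g4 = NOT(g3) = NOT 1 = 0
g5 = OR(p, g4) = OR(1, 0) = 1
So g4 = 0 and g5 = 1.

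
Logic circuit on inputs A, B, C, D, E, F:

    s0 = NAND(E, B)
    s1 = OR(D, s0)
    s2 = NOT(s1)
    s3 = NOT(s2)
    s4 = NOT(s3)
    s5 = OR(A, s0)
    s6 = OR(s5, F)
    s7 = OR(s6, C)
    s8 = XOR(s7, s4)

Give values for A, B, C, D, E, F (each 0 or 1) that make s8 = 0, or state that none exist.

Check with A=1, B=1, C=0, D=0, E=1, F=1:
s0 = NAND(E, B) = NAND(1, 1) = 0
s1 = OR(D, s0) = OR(0, 0) = 0
s2 = NOT(s1) = NOT 0 = 1
s3 = NOT(s2) = NOT 1 = 0
s4 = NOT(s3) = NOT 0 = 1
s5 = OR(A, s0) = OR(1, 0) = 1
s6 = OR(s5, F) = OR(1, 1) = 1
s7 = OR(s6, C) = OR(1, 0) = 1
s8 = XOR(s7, s4) = XOR(1, 1) = 0
So s8 = 0 as required.

A=1, B=1, C=0, D=0, E=1, F=1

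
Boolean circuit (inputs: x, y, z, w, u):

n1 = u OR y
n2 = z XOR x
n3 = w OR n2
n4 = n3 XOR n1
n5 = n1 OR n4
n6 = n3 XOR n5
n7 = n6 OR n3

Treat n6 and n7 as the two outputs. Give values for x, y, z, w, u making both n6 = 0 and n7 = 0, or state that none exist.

Check with x=0 y=0 z=0 w=0 u=0:
n1 = u OR y = 0 OR 0 = 0
n2 = z XOR x = 0 XOR 0 = 0
n3 = w OR n2 = 0 OR 0 = 0
n4 = n3 XOR n1 = 0 XOR 0 = 0
n5 = n1 OR n4 = 0 OR 0 = 0
n6 = n3 XOR n5 = 0 XOR 0 = 0
n7 = n6 OR n3 = 0 OR 0 = 0
So n6 = 0 and n7 = 0.

x=0 y=0 z=0 w=0 u=0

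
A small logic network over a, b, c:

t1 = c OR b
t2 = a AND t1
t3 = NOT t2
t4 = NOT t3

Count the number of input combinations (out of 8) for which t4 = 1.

3

t4 = NOT t3 must be 1, so t3 = 0.
Satisfying assignments:
  a=1, b=0, c=1
  a=1, b=1, c=0
  a=1, b=1, c=1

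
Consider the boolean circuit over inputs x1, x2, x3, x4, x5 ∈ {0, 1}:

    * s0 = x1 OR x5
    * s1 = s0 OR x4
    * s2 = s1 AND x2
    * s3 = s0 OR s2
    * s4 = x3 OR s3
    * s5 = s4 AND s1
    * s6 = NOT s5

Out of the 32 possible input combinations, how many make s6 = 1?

5

s6 = NOT s5 must be 1, so s5 = 0.
s5 = s4 AND s1 must be 0, so at least one of s4, s1 is 0.
Satisfying assignments:
  x1=0, x2=0, x3=0, x4=0, x5=0
  x1=0, x2=0, x3=0, x4=1, x5=0
  x1=0, x2=0, x3=1, x4=0, x5=0
  x1=0, x2=1, x3=0, x4=0, x5=0
  x1=0, x2=1, x3=1, x4=0, x5=0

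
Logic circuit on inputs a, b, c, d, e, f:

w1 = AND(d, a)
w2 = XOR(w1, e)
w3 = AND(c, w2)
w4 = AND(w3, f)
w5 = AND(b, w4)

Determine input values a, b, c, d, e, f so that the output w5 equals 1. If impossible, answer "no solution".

a=1, b=1, c=1, d=0, e=1, f=1

w5 = AND(b, w4) must be 1, so both b = 1 and w4 = 1.
w4 = AND(w3, f) must be 1, so both w3 = 1 and f = 1.
w3 = AND(c, w2) must be 1, so both c = 1 and w2 = 1.
Check with a=1, b=1, c=1, d=0, e=1, f=1:
w1 = AND(d, a) = AND(0, 1) = 0
w2 = XOR(w1, e) = XOR(0, 1) = 1
w3 = AND(c, w2) = AND(1, 1) = 1
w4 = AND(w3, f) = AND(1, 1) = 1
w5 = AND(b, w4) = AND(1, 1) = 1
So w5 = 1 as required.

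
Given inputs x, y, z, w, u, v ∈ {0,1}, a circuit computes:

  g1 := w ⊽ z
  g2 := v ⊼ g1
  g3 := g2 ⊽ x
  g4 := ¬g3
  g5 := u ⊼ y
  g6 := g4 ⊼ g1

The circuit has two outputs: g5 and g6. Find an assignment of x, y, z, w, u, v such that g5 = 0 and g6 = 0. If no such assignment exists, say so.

Check with x=0 y=1 z=0 w=0 u=1 v=0:
g1 = w ⊽ z = 0 ⊽ 0 = 1
g2 = v ⊼ g1 = 0 ⊼ 1 = 1
g3 = g2 ⊽ x = 1 ⊽ 0 = 0
g4 = ¬g3 = ¬0 = 1
g5 = u ⊼ y = 1 ⊼ 1 = 0
g6 = g4 ⊼ g1 = 1 ⊼ 1 = 0
So g5 = 0 and g6 = 0.

x=0 y=1 z=0 w=0 u=1 v=0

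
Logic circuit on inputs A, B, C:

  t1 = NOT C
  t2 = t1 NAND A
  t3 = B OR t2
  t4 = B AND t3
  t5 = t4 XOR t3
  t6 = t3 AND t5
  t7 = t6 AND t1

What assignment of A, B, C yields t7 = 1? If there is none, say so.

A=0 B=0 C=0

Check with A=0 B=0 C=0:
t1 = NOT C = NOT 0 = 1
t2 = t1 NAND A = 1 NAND 0 = 1
t3 = B OR t2 = 0 OR 1 = 1
t4 = B AND t3 = 0 AND 1 = 0
t5 = t4 XOR t3 = 0 XOR 1 = 1
t6 = t3 AND t5 = 1 AND 1 = 1
t7 = t6 AND t1 = 1 AND 1 = 1
So t7 = 1 as required.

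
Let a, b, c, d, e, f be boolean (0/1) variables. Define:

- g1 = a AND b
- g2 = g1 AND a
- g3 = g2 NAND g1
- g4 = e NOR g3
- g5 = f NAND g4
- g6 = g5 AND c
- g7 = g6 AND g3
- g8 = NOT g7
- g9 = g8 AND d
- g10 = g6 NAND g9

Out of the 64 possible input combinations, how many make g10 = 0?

g10 = g6 NAND g9 must be 0, so both g6 = 1 and g9 = 1.
g6 = g5 AND c must be 1, so both g5 = 1 and c = 1.
Enumerating the 64 input combinations, 3 give g10 = 0 and 61 give g10 = 1.

3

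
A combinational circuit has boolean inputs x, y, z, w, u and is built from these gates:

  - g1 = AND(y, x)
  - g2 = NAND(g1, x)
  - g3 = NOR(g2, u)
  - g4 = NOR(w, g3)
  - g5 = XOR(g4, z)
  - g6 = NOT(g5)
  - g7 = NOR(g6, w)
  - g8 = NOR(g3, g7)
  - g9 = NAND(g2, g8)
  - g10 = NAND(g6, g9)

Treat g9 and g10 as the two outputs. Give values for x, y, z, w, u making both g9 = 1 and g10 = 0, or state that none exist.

Check with x=1, y=1, z=0, w=0, u=0:
g1 = AND(y, x) = AND(1, 1) = 1
g2 = NAND(g1, x) = NAND(1, 1) = 0
g3 = NOR(g2, u) = NOR(0, 0) = 1
g4 = NOR(w, g3) = NOR(0, 1) = 0
g5 = XOR(g4, z) = XOR(0, 0) = 0
g6 = NOT(g5) = NOT 0 = 1
g7 = NOR(g6, w) = NOR(1, 0) = 0
g8 = NOR(g3, g7) = NOR(1, 0) = 0
g9 = NAND(g2, g8) = NAND(0, 0) = 1
g10 = NAND(g6, g9) = NAND(1, 1) = 0
So g9 = 1 and g10 = 0.

x=1, y=1, z=0, w=0, u=0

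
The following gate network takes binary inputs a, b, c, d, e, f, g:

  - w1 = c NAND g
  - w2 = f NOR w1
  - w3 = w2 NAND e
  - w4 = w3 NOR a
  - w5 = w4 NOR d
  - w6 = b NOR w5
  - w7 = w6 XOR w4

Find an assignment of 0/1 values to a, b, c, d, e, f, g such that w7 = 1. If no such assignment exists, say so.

a=1 b=0 c=1 d=1 e=0 f=0 g=0

w7 = w6 XOR w4 must be 1, so w6 and w4 differ.
Check with a=1 b=0 c=1 d=1 e=0 f=0 g=0:
w1 = c NAND g = 1 NAND 0 = 1
w2 = f NOR w1 = 0 NOR 1 = 0
w3 = w2 NAND e = 0 NAND 0 = 1
w4 = w3 NOR a = 1 NOR 1 = 0
w5 = w4 NOR d = 0 NOR 1 = 0
w6 = b NOR w5 = 0 NOR 0 = 1
w7 = w6 XOR w4 = 1 XOR 0 = 1
So w7 = 1 as required.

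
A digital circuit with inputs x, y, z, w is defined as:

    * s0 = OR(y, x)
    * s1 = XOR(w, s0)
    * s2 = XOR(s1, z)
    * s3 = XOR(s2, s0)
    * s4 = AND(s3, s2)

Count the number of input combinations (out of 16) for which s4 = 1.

2

s4 = AND(s3, s2) must be 1, so both s3 = 1 and s2 = 1.
Satisfying assignments:
  x=0, y=0, z=0, w=1
  x=0, y=0, z=1, w=0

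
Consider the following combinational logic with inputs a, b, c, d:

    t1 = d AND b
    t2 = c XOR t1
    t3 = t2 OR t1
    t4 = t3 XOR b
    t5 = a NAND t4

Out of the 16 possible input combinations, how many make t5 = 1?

13

t5 = a NAND t4 must be 1, so at least one of a, t4 is 0.
Enumerating the 16 input combinations, 13 give t5 = 1 and 3 give t5 = 0.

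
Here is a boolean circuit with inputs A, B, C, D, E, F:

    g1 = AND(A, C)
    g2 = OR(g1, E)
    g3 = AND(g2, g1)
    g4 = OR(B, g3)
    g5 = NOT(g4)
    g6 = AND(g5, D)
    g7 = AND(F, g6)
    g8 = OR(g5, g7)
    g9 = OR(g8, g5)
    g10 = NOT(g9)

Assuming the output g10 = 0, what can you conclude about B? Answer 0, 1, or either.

0

g10 = NOT(g9) must be 0, so g9 = 1.
Every assignment with g10 = 0 has B = 0; there are 24 such assignment(s).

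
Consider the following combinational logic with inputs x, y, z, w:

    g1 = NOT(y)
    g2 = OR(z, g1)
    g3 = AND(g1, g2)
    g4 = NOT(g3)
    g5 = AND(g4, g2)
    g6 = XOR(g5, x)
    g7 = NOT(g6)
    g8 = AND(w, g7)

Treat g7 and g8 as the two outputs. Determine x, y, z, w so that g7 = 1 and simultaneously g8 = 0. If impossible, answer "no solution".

x=0, y=1, z=0, w=0

Check with x=0, y=1, z=0, w=0:
g1 = NOT(y) = NOT 1 = 0
g2 = OR(z, g1) = OR(0, 0) = 0
g3 = AND(g1, g2) = AND(0, 0) = 0
g4 = NOT(g3) = NOT 0 = 1
g5 = AND(g4, g2) = AND(1, 0) = 0
g6 = XOR(g5, x) = XOR(0, 0) = 0
g7 = NOT(g6) = NOT 0 = 1
g8 = AND(w, g7) = AND(0, 1) = 0
So g7 = 1 and g8 = 0.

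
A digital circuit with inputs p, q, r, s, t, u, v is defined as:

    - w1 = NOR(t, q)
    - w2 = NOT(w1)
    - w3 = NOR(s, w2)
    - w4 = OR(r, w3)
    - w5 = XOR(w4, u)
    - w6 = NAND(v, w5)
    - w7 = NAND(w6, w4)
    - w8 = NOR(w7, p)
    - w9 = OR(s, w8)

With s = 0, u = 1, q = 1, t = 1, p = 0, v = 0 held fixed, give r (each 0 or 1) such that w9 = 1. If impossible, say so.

r=1

w9 = OR(s, w8) must be 1, so at least one of s, w8 is 1.
Check with s = 0, u = 1, q = 1, t = 1, p = 0, v = 0 and r=1:
w1 = NOR(t, q) = NOR(1, 1) = 0
w2 = NOT(w1) = NOT 0 = 1
w3 = NOR(s, w2) = NOR(0, 1) = 0
w4 = OR(r, w3) = OR(1, 0) = 1
w5 = XOR(w4, u) = XOR(1, 1) = 0
w6 = NAND(v, w5) = NAND(0, 0) = 1
w7 = NAND(w6, w4) = NAND(1, 1) = 0
w8 = NOR(w7, p) = NOR(0, 0) = 1
w9 = OR(s, w8) = OR(0, 1) = 1
So w9 = 1.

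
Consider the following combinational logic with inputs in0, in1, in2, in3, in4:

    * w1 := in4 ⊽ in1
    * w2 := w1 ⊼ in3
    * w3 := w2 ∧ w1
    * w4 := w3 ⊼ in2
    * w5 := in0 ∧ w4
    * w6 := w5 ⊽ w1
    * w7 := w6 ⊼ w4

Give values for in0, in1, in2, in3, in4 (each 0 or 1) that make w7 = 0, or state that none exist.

w7 = w6 ⊼ w4 must be 0, so both w6 = 1 and w4 = 1.
Check with in0=0 in1=1 in2=1 in3=0 in4=1:
w1 = in4 ⊽ in1 = 1 ⊽ 1 = 0
w2 = w1 ⊼ in3 = 0 ⊼ 0 = 1
w3 = w2 ∧ w1 = 1 ∧ 0 = 0
w4 = w3 ⊼ in2 = 0 ⊼ 1 = 1
w5 = in0 ∧ w4 = 0 ∧ 1 = 0
w6 = w5 ⊽ w1 = 0 ⊽ 0 = 1
w7 = w6 ⊼ w4 = 1 ⊼ 1 = 0
So w7 = 0 as required.

in0=0 in1=1 in2=1 in3=0 in4=1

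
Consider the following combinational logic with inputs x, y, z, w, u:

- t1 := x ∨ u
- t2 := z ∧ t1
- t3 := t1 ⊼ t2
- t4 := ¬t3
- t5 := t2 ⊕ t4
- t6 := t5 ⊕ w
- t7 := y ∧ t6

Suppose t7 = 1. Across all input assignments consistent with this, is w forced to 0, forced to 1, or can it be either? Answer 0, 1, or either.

1

t7 = y ∧ t6 must be 1, so both y = 1 and t6 = 1.
t6 = t5 ⊕ w must be 1, so t5 and w differ.
Every assignment with t7 = 1 has w = 1; there are 8 such assignment(s).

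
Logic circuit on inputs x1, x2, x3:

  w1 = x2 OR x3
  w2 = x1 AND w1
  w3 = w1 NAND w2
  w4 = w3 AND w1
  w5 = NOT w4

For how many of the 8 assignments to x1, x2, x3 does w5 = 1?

w5 = NOT w4 must be 1, so w4 = 0.
w4 = w3 AND w1 must be 0, so at least one of w3, w1 is 0.
Satisfying assignments:
  x1=0, x2=0, x3=0
  x1=1, x2=0, x3=0
  x1=1, x2=0, x3=1
  x1=1, x2=1, x3=0
  x1=1, x2=1, x3=1

5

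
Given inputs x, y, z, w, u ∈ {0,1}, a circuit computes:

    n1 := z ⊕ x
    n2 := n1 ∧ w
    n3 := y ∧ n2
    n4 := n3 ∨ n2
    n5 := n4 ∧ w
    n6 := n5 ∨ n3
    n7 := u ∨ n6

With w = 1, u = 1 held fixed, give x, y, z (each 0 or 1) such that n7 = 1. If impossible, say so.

Check with w = 1, u = 1 and x=1, y=0, z=1:
n1 = z ⊕ x = 1 ⊕ 1 = 0
n2 = n1 ∧ w = 0 ∧ 1 = 0
n3 = y ∧ n2 = 0 ∧ 0 = 0
n4 = n3 ∨ n2 = 0 ∨ 0 = 0
n5 = n4 ∧ w = 0 ∧ 1 = 0
n6 = n5 ∨ n3 = 0 ∨ 0 = 0
n7 = u ∨ n6 = 1 ∨ 0 = 1
So n7 = 1.

x=1, y=0, z=1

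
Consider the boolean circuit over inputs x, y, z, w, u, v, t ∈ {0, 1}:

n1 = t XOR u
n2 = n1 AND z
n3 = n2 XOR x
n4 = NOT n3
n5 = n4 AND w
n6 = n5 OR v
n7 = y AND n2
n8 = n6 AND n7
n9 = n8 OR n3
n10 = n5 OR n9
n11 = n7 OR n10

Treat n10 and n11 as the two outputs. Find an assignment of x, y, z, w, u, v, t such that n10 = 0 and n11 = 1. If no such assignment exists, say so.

Check with x=1 y=1 z=1 w=0 u=0 v=0 t=1:
n1 = t XOR u = 1 XOR 0 = 1
n2 = n1 AND z = 1 AND 1 = 1
n3 = n2 XOR x = 1 XOR 1 = 0
n4 = NOT n3 = NOT 0 = 1
n5 = n4 AND w = 1 AND 0 = 0
n6 = n5 OR v = 0 OR 0 = 0
n7 = y AND n2 = 1 AND 1 = 1
n8 = n6 AND n7 = 0 AND 1 = 0
n9 = n8 OR n3 = 0 OR 0 = 0
n10 = n5 OR n9 = 0 OR 0 = 0
n11 = n7 OR n10 = 1 OR 0 = 1
So n10 = 0 and n11 = 1.

x=1 y=1 z=1 w=0 u=0 v=0 t=1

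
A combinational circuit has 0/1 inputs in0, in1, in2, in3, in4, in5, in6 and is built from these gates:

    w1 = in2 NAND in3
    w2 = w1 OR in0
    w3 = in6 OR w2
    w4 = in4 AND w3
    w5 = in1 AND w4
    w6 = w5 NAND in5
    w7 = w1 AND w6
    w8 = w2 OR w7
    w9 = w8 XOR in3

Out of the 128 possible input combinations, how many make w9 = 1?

80

w9 = w8 XOR in3 must be 1, so w8 and in3 differ.
Enumerating the 128 input combinations, 80 give w9 = 1 and 48 give w9 = 0.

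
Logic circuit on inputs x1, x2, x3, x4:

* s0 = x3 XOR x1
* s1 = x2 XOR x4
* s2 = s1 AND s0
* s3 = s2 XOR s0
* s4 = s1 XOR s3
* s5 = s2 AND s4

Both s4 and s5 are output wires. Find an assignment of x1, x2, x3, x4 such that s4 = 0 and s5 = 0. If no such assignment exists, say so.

Check with x1=0, x2=0, x3=0, x4=0:
s0 = x3 XOR x1 = 0 XOR 0 = 0
s1 = x2 XOR x4 = 0 XOR 0 = 0
s2 = s1 AND s0 = 0 AND 0 = 0
s3 = s2 XOR s0 = 0 XOR 0 = 0
s4 = s1 XOR s3 = 0 XOR 0 = 0
s5 = s2 AND s4 = 0 AND 0 = 0
So s4 = 0 and s5 = 0.

x1=0, x2=0, x3=0, x4=0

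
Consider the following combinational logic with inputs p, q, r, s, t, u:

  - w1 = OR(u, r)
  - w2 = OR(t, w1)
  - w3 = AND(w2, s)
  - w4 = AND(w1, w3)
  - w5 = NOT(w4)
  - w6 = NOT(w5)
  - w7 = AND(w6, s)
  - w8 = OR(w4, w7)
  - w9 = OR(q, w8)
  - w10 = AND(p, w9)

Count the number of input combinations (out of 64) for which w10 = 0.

42

w10 = AND(p, w9) must be 0, so at least one of p, w9 is 0.
Enumerating the 64 input combinations, 42 give w10 = 0 and 22 give w10 = 1.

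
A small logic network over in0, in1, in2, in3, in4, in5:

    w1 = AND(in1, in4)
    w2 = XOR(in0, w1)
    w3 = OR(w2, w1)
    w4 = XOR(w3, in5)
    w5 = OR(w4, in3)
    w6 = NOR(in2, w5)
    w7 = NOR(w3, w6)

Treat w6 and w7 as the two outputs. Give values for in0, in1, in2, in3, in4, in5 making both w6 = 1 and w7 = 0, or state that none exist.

in0=0 in1=1 in2=0 in3=0 in4=1 in5=1

Check with in0=0 in1=1 in2=0 in3=0 in4=1 in5=1:
w1 = AND(in1, in4) = AND(1, 1) = 1
w2 = XOR(in0, w1) = XOR(0, 1) = 1
w3 = OR(w2, w1) = OR(1, 1) = 1
w4 = XOR(w3, in5) = XOR(1, 1) = 0
w5 = OR(w4, in3) = OR(0, 0) = 0
w6 = NOR(in2, w5) = NOR(0, 0) = 1
w7 = NOR(w3, w6) = NOR(1, 1) = 0
So w6 = 1 and w7 = 0.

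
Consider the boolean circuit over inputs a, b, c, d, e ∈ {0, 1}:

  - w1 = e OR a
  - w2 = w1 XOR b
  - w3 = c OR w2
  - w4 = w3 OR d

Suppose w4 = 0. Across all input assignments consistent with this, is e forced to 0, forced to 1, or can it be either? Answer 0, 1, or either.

Both values of e occur among assignments with w4 = 0:
  e=0: a=0, b=0, c=0, d=0, e=0
  e=1: a=0, b=1, c=0, d=0, e=1

either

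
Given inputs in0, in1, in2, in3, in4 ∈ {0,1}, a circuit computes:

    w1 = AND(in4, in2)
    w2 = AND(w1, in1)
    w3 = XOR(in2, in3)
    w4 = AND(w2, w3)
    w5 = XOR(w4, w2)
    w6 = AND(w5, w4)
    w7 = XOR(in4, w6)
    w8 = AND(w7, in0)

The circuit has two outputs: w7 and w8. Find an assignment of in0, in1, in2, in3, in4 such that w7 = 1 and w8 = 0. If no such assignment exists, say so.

in0=0 in1=1 in2=0 in3=1 in4=1

Check with in0=0 in1=1 in2=0 in3=1 in4=1:
w1 = AND(in4, in2) = AND(1, 0) = 0
w2 = AND(w1, in1) = AND(0, 1) = 0
w3 = XOR(in2, in3) = XOR(0, 1) = 1
w4 = AND(w2, w3) = AND(0, 1) = 0
w5 = XOR(w4, w2) = XOR(0, 0) = 0
w6 = AND(w5, w4) = AND(0, 0) = 0
w7 = XOR(in4, w6) = XOR(1, 0) = 1
w8 = AND(w7, in0) = AND(1, 0) = 0
So w7 = 1 and w8 = 0.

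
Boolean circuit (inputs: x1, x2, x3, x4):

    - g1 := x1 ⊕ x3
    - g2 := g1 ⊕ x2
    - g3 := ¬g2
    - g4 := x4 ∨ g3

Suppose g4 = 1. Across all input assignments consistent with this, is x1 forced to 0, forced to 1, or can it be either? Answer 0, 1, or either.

Both values of x1 occur among assignments with g4 = 1:
  x1=0: x1=0, x2=0, x3=0, x4=0
  x1=1: x1=1, x2=0, x3=0, x4=1

either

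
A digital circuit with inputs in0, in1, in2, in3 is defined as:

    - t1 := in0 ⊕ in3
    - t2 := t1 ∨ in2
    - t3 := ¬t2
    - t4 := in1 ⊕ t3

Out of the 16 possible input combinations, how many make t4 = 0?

8

t4 = in1 ⊕ t3 must be 0, so in1 and t3 are equal.
Enumerating the 16 input combinations, 8 give t4 = 0 and 8 give t4 = 1.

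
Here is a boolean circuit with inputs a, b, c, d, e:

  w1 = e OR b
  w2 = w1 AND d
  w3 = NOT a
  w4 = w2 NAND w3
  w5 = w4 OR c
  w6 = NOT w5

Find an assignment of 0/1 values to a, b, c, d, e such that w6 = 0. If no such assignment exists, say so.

a=1, b=1, c=0, d=1, e=1

w6 = NOT w5 must be 0, so w5 = 1.
Check with a=1, b=1, c=0, d=1, e=1:
w1 = e OR b = 1 OR 1 = 1
w2 = w1 AND d = 1 AND 1 = 1
w3 = NOT a = NOT 1 = 0
w4 = w2 NAND w3 = 1 NAND 0 = 1
w5 = w4 OR c = 1 OR 0 = 1
w6 = NOT w5 = NOT 1 = 0
So w6 = 0 as required.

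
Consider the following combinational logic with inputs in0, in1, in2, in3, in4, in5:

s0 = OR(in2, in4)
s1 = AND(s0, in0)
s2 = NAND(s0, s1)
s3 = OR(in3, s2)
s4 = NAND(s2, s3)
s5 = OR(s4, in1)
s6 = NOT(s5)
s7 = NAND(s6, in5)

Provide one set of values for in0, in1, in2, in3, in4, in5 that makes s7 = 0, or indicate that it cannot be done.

s7 = NAND(s6, in5) must be 0, so both s6 = 1 and in5 = 1.
Check with in0=0, in1=0, in2=1, in3=0, in4=0, in5=1:
s0 = OR(in2, in4) = OR(1, 0) = 1
s1 = AND(s0, in0) = AND(1, 0) = 0
s2 = NAND(s0, s1) = NAND(1, 0) = 1
s3 = OR(in3, s2) = OR(0, 1) = 1
s4 = NAND(s2, s3) = NAND(1, 1) = 0
s5 = OR(s4, in1) = OR(0, 0) = 0
s6 = NOT(s5) = NOT 0 = 1
s7 = NAND(s6, in5) = NAND(1, 1) = 0
So s7 = 0 as required.

in0=0, in1=0, in2=1, in3=0, in4=0, in5=1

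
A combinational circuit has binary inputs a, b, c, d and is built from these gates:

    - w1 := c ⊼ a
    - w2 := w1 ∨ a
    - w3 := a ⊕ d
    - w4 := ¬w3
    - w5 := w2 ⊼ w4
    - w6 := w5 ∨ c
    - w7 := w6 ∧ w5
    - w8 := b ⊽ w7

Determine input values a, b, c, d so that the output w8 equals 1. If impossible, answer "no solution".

w8 = b ⊽ w7 must be 1, so both b = 0 and w7 = 0.
Check with a=1 b=0 c=1 d=1:
w1 = c ⊼ a = 1 ⊼ 1 = 0
w2 = w1 ∨ a = 0 ∨ 1 = 1
w3 = a ⊕ d = 1 ⊕ 1 = 0
w4 = ¬w3 = ¬0 = 1
w5 = w2 ⊼ w4 = 1 ⊼ 1 = 0
w6 = w5 ∨ c = 0 ∨ 1 = 1
w7 = w6 ∧ w5 = 1 ∧ 0 = 0
w8 = b ⊽ w7 = 0 ⊽ 0 = 1
So w8 = 1 as required.

a=1 b=0 c=1 d=1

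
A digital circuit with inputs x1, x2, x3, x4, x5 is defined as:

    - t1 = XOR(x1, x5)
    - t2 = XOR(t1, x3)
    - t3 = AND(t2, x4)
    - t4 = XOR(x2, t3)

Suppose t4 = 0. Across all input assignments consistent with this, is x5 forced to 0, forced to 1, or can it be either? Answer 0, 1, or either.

either

Both values of x5 occur among assignments with t4 = 0:
  x5=0: x1=0, x2=0, x3=0, x4=0, x5=0
  x5=1: x1=0, x2=0, x3=0, x4=0, x5=1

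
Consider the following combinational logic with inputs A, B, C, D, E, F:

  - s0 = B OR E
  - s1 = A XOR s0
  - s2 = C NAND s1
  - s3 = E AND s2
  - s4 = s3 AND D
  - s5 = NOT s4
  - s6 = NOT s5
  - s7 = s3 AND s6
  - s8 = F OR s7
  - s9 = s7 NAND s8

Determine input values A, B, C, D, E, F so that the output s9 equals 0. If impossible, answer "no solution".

s9 = s7 NAND s8 must be 0, so both s7 = 1 and s8 = 1.
s7 = s3 AND s6 must be 1, so both s3 = 1 and s6 = 1.
s8 = F OR s7 must be 1, so at least one of F, s7 is 1.
Check with A=1, B=0, C=0, D=1, E=1, F=1:
s0 = B OR E = 0 OR 1 = 1
s1 = A XOR s0 = 1 XOR 1 = 0
s2 = C NAND s1 = 0 NAND 0 = 1
s3 = E AND s2 = 1 AND 1 = 1
s4 = s3 AND D = 1 AND 1 = 1
s5 = NOT s4 = NOT 1 = 0
s6 = NOT s5 = NOT 0 = 1
s7 = s3 AND s6 = 1 AND 1 = 1
s8 = F OR s7 = 1 OR 1 = 1
s9 = s7 NAND s8 = 1 NAND 1 = 0
So s9 = 0 as required.

A=1, B=0, C=0, D=1, E=1, F=1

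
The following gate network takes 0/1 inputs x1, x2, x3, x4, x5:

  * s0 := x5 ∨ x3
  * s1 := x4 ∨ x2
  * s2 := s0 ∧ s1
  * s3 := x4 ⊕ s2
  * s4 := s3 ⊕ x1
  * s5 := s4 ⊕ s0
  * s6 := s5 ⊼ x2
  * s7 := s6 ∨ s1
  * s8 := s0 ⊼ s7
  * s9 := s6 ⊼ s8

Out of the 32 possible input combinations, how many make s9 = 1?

26

s9 = s6 ⊼ s8 must be 1, so at least one of s6, s8 is 0.
Enumerating the 32 input combinations, 26 give s9 = 1 and 6 give s9 = 0.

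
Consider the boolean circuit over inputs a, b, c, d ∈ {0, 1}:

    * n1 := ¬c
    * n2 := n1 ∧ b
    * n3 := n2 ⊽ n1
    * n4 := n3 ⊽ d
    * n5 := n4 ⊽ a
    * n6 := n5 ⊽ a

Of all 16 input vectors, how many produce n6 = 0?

n6 = n5 ⊽ a must be 0, so at least one of n5, a is 1.
Enumerating the 16 input combinations, 14 give n6 = 0 and 2 give n6 = 1.

14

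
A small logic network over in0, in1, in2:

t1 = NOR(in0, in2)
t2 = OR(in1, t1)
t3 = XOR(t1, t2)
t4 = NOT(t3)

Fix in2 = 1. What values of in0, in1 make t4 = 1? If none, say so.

in0=0, in1=0

t4 = NOT(t3) must be 1, so t3 = 0.
t3 = XOR(t1, t2) must be 0, so t1 and t2 are equal.
Check with in2 = 1 and in0=0, in1=0:
t1 = NOR(in0, in2) = NOR(0, 1) = 0
t2 = OR(in1, t1) = OR(0, 0) = 0
t3 = XOR(t1, t2) = XOR(0, 0) = 0
t4 = NOT(t3) = NOT 0 = 1
So t4 = 1.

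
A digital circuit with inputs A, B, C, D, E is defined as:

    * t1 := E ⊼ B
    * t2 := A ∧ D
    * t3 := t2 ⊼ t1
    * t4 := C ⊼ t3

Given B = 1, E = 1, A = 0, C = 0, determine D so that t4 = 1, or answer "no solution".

Check with B = 1, E = 1, A = 0, C = 0 and D=1:
t1 = E ⊼ B = 1 ⊼ 1 = 0
t2 = A ∧ D = 0 ∧ 1 = 0
t3 = t2 ⊼ t1 = 0 ⊼ 0 = 1
t4 = C ⊼ t3 = 0 ⊼ 1 = 1
So t4 = 1.

D=1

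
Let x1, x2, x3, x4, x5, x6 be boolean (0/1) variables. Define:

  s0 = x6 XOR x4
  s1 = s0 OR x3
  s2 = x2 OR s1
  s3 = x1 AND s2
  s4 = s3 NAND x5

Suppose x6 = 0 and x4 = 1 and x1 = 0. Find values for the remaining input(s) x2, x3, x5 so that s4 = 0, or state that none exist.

no solution exists

With x6 = 0 and x4 = 1 and x1 = 0 fixed, none of the 8 settings of x2, x3, x5 give s4 = 0.
For example, with x2=0, x3=0, x5=0:
s0 = x6 XOR x4 = 0 XOR 1 = 1
s1 = s0 OR x3 = 1 OR 0 = 1
s2 = x2 OR s1 = 0 OR 1 = 1
s3 = x1 AND s2 = 0 AND 1 = 0
s4 = s3 NAND x5 = 0 NAND 0 = 1
giving s4 = 1 ≠ 0.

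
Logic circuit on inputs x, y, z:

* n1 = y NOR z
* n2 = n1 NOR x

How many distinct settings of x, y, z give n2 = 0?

n2 = n1 NOR x must be 0, so at least one of n1, x is 1.
Enumerating the 8 input combinations, 5 give n2 = 0 and 3 give n2 = 1.

5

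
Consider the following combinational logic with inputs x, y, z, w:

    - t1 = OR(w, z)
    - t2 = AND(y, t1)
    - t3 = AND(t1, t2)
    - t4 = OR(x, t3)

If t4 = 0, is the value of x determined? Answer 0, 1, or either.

t4 = OR(x, t3) must be 0, so both x = 0 and t3 = 0.
t3 = AND(t1, t2) must be 0, so at least one of t1, t2 is 0.
Every assignment with t4 = 0 has x = 0; there are 5 such assignment(s).

0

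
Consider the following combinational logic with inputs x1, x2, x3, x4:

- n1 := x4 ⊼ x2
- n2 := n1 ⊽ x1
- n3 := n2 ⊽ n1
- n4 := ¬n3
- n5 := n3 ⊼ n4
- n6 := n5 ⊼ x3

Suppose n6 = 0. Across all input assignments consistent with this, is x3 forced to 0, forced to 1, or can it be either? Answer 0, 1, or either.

n6 = n5 ⊼ x3 must be 0, so both n5 = 1 and x3 = 1.
n5 = n3 ⊼ n4 must be 1, so at least one of n3, n4 is 0.
Every assignment with n6 = 0 has x3 = 1; there are 8 such assignment(s).

1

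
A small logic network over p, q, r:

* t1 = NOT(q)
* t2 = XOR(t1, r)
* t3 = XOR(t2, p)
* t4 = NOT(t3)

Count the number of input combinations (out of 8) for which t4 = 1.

t4 = NOT(t3) must be 1, so t3 = 0.
t3 = XOR(t2, p) must be 0, so t2 and p are equal.
Satisfying assignments:
  p=0, q=0, r=1
  p=0, q=1, r=0
  p=1, q=0, r=0
  p=1, q=1, r=1

4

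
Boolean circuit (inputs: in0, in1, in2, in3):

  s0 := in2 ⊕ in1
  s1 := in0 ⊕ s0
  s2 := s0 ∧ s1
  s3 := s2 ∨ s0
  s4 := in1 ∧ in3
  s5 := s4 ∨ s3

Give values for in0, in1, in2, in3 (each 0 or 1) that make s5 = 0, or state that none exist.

in0=1 in1=0 in2=0 in3=1

s5 = s4 ∨ s3 must be 0, so both s4 = 0 and s3 = 0.
s4 = in1 ∧ in3 must be 0, so at least one of in1, in3 is 0.
s3 = s2 ∨ s0 must be 0, so both s2 = 0 and s0 = 0.
Check with in0=1 in1=0 in2=0 in3=1:
s0 = in2 ⊕ in1 = 0 ⊕ 0 = 0
s1 = in0 ⊕ s0 = 1 ⊕ 0 = 1
s2 = s0 ∧ s1 = 0 ∧ 1 = 0
s3 = s2 ∨ s0 = 0 ∨ 0 = 0
s4 = in1 ∧ in3 = 0 ∧ 1 = 0
s5 = s4 ∨ s3 = 0 ∨ 0 = 0
So s5 = 0 as required.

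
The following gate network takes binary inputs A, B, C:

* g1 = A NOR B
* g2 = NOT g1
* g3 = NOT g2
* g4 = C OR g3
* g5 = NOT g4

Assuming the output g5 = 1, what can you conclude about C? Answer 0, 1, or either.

0

g5 = NOT g4 must be 1, so g4 = 0.
g4 = C OR g3 must be 0, so both C = 0 and g3 = 0.
Every assignment with g5 = 1 has C = 0; there are 3 such assignment(s).
  A=0, B=1, C=0
  A=1, B=0, C=0
  A=1, B=1, C=0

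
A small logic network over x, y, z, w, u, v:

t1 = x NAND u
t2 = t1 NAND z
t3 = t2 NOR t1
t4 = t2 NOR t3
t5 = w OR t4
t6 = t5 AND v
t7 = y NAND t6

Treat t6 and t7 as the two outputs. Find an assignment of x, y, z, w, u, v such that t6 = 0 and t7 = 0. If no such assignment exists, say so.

Across all 64 input combinations, none give both t6 = 0 and t7 = 0.

no solution exists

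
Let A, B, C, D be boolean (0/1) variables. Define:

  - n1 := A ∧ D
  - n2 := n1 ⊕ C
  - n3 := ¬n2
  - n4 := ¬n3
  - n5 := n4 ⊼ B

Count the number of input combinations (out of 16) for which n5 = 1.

12

n5 = n4 ⊼ B must be 1, so at least one of n4, B is 0.
Enumerating the 16 input combinations, 12 give n5 = 1 and 4 give n5 = 0.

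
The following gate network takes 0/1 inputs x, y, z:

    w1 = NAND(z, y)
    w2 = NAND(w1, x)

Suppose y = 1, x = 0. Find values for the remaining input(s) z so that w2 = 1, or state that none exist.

z=1

w2 = NAND(w1, x) must be 1, so at least one of w1, x is 0.
Check with y = 1, x = 0 and z=1:
w1 = NAND(z, y) = NAND(1, 1) = 0
w2 = NAND(w1, x) = NAND(0, 0) = 1
So w2 = 1.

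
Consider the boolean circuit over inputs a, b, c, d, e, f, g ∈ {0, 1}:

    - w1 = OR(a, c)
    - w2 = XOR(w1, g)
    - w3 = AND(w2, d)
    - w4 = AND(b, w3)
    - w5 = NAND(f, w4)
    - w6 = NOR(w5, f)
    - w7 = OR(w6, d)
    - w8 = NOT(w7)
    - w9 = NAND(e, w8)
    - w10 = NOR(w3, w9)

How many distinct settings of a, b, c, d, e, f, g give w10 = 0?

96

w10 = NOR(w3, w9) must be 0, so at least one of w3, w9 is 1.
Enumerating the 128 input combinations, 96 give w10 = 0 and 32 give w10 = 1.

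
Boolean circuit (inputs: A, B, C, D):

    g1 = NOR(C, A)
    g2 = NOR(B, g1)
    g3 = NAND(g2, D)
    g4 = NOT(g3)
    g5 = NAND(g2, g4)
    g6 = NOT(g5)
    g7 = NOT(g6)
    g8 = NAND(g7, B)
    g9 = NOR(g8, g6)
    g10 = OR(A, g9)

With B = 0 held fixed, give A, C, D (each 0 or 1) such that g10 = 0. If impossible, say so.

Check with B = 0 and A=0, C=1, D=0:
g1 = NOR(C, A) = NOR(1, 0) = 0
g2 = NOR(B, g1) = NOR(0, 0) = 1
g3 = NAND(g2, D) = NAND(1, 0) = 1
g4 = NOT(g3) = NOT 1 = 0
g5 = NAND(g2, g4) = NAND(1, 0) = 1
g6 = NOT(g5) = NOT 1 = 0
g7 = NOT(g6) = NOT 0 = 1
g8 = NAND(g7, B) = NAND(1, 0) = 1
g9 = NOR(g8, g6) = NOR(1, 0) = 0
g10 = OR(A, g9) = OR(0, 0) = 0
So g10 = 0.

A=0 C=1 D=0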